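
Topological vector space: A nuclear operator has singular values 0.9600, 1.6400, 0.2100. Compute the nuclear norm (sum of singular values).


The nuclear norm is the sum of all singular values.
||T||_1 = 0.9600 + 1.6400 + 0.2100
= 2.8100

2.8100


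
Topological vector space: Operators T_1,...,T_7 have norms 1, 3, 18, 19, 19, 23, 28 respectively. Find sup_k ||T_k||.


By the Uniform Boundedness Principle, the supremum of norms is finite.
sup_k ||T_k|| = max(1, 3, 18, 19, 19, 23, 28) = 28

28


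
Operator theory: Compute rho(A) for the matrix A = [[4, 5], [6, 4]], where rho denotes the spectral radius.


For a 2x2 matrix, eigenvalues satisfy lambda^2 - (trace)*lambda + det = 0
trace = 4 + 4 = 8
det = 4*4 - 5*6 = -14
discriminant = 8^2 - 4*(-14) = 120
spectral radius = max |eigenvalue| = 9.4772

9.4772


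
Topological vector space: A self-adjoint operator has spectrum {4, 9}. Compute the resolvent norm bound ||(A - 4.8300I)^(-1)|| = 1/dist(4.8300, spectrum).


dist(4.8300, {4, 9}) = min(|4.8300 - 4|, |4.8300 - 9|)
= min(0.8300, 4.1700) = 0.8300
Resolvent bound = 1/0.8300 = 1.2048

1.2048


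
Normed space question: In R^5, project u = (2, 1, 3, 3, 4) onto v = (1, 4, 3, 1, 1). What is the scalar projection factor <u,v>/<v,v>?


Computing <u,v> = 2*1 + 1*4 + 3*3 + 3*1 + 4*1 = 22
Computing <v,v> = 1^2 + 4^2 + 3^2 + 1^2 + 1^2 = 28
Projection coefficient = 22/28 = 0.7857

0.7857


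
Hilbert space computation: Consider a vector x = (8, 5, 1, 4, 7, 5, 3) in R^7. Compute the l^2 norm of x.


The l^2 norm = (sum |x_i|^2)^(1/2)
Sum of 2th powers = 64 + 25 + 1 + 16 + 49 + 25 + 9 = 189
||x||_2 = (189)^(1/2) = 13.7477

13.7477


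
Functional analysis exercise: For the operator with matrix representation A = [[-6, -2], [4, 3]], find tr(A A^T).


trace(A * A^T) = sum of squares of all entries
= (-6)^2 + (-2)^2 + 4^2 + 3^2
= 36 + 4 + 16 + 9
= 65

65


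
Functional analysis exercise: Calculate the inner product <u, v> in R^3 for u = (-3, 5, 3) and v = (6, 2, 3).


Computing the standard inner product <u, v> = sum u_i * v_i
= -3*6 + 5*2 + 3*3
= -18 + 10 + 9
= 1

1


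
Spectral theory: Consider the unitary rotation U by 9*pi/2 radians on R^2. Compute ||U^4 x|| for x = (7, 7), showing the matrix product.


U is a rotation by theta = 9*pi/2
U^4 = rotation by 4*theta = 36*pi/2 = 0*pi/2 (mod 2*pi)
cos(0*pi/2) = 1.0000, sin(0*pi/2) = 0.0000
U^4 x = (1.0000 * 7 - 0.0000 * 7, 0.0000 * 7 + 1.0000 * 7)
= (7.0000, 7.0000)
||U^4 x|| = sqrt(7.0000^2 + 7.0000^2) = sqrt(98.0000) = 9.8995

9.8995


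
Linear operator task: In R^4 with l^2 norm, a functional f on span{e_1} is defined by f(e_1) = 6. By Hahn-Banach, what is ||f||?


The norm of f is given by ||f|| = sup_{||x||=1} |f(x)|.
On span{e_1}, ||e_1|| = 1, so ||f|| = |f(e_1)| / ||e_1||
= |6| / 1 = 6.0000

6.0000


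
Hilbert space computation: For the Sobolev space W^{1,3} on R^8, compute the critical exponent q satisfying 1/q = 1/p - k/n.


Using the Sobolev embedding formula: 1/q = 1/p - k/n
1/q = 1/3 - 1/8 = 5/24
q = 1/(5/24) = 24/5 = 4.8000

4.8000


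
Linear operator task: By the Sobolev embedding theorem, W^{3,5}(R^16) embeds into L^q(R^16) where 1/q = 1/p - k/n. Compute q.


Using the Sobolev embedding formula: 1/q = 1/p - k/n
1/q = 1/5 - 3/16 = 1/80
q = 1/(1/80) = 80

80.0000


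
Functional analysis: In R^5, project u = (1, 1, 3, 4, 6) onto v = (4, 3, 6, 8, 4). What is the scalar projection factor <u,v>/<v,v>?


Computing <u,v> = 1*4 + 1*3 + 3*6 + 4*8 + 6*4 = 81
Computing <v,v> = 4^2 + 3^2 + 6^2 + 8^2 + 4^2 = 141
Projection coefficient = 81/141 = 0.5745

0.5745


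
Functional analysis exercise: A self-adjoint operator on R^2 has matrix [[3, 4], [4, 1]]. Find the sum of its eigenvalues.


For a self-adjoint (symmetric) matrix, the eigenvalues are real.
The sum of eigenvalues equals the trace of the matrix.
trace = 3 + 1 = 4

4


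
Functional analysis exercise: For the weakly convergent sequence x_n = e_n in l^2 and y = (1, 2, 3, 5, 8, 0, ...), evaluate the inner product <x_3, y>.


x_3 = e_3 is the standard basis vector with 1 in position 3.
<x_3, y> = y_3 = 3
As n -> infinity, <x_n, y> -> 0, confirming weak convergence of (x_n) to 0.

3


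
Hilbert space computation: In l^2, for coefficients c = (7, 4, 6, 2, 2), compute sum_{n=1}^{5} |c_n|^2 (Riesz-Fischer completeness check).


sum |c_n|^2 = 7^2 + 4^2 + 6^2 + 2^2 + 2^2
= 49 + 16 + 36 + 4 + 4
= 109

109


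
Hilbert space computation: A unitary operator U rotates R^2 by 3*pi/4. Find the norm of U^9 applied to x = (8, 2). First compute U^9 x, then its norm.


U is a rotation by theta = 3*pi/4
U^9 = rotation by 9*theta = 27*pi/4 = 3*pi/4 (mod 2*pi)
cos(3*pi/4) = -0.7071, sin(3*pi/4) = 0.7071
U^9 x = (-0.7071 * 8 - 0.7071 * 2, 0.7071 * 8 + -0.7071 * 2)
= (-7.0711, 4.2426)
||U^9 x|| = sqrt((-7.0711)^2 + 4.2426^2) = sqrt(68.0000) = 8.2462

8.2462


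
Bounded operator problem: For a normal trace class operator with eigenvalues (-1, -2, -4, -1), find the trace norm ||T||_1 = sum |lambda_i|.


For a normal operator, singular values equal |eigenvalues|.
Trace norm = sum |lambda_i| = 1 + 2 + 4 + 1
= 8

8


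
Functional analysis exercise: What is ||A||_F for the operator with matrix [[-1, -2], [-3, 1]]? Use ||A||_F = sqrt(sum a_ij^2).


||A||_F^2 = sum a_ij^2
= (-1)^2 + (-2)^2 + (-3)^2 + 1^2
= 1 + 4 + 9 + 1 = 15
||A||_F = sqrt(15) = 3.8730

3.8730


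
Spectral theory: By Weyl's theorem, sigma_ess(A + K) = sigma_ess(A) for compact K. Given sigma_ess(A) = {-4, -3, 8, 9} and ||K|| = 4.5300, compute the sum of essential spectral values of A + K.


By Weyl's theorem, the essential spectrum is invariant under compact perturbations.
sigma_ess(A + K) = sigma_ess(A) = {-4, -3, 8, 9}
Sum = -4 + -3 + 8 + 9 = 10

10


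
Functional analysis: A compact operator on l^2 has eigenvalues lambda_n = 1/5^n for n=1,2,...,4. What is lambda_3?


The eigenvalue formula gives lambda_3 = 1/5^3
= 1/125
= 0.0080

0.0080


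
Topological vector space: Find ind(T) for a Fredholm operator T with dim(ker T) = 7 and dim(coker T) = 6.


The Fredholm index is defined as ind(T) = dim(ker T) - dim(coker T)
= 7 - 6
= 1

1


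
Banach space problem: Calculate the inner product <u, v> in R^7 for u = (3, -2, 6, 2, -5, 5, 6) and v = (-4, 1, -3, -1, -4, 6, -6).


Computing the standard inner product <u, v> = sum u_i * v_i
= 3*-4 + -2*1 + 6*-3 + 2*-1 + -5*-4 + 5*6 + 6*-6
= -12 + -2 + -18 + -2 + 20 + 30 + -36
= -20

-20


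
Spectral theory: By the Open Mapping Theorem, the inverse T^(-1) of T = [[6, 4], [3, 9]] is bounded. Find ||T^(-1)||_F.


det(T) = 6*9 - 4*3 = 42
T^(-1) = (1/42) * [[9, -4], [-3, 6]] = [[0.2143, -0.0952], [-0.0714, 0.1429]]
||T^(-1)||_F^2 = 0.2143^2 + (-0.0952)^2 + (-0.0714)^2 + 0.1429^2 = 0.0805
||T^(-1)||_F = sqrt(0.0805) = 0.2837

0.2837


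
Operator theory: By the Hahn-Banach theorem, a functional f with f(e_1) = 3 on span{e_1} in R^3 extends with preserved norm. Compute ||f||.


The norm of f is given by ||f|| = sup_{||x||=1} |f(x)|.
On span{e_1}, ||e_1|| = 1, so ||f|| = |f(e_1)| / ||e_1||
= |3| / 1 = 3.0000

3.0000


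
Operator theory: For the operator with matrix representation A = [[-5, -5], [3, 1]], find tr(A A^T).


trace(A * A^T) = sum of squares of all entries
= (-5)^2 + (-5)^2 + 3^2 + 1^2
= 25 + 25 + 9 + 1
= 60

60


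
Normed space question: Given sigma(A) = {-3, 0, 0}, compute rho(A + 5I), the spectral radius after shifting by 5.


Spectrum of A + 5I = {2, 5, 5}
Spectral radius = max |lambda| over the shifted spectrum
= max(2, 5, 5) = 5

5


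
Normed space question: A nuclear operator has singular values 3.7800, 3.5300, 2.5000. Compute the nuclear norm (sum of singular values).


The nuclear norm is the sum of all singular values.
||T||_1 = 3.7800 + 3.5300 + 2.5000
= 9.8100

9.8100


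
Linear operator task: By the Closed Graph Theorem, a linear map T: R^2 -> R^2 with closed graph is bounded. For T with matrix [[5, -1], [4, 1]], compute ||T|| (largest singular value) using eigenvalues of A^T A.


A^T A = [[41, -1], [-1, 2]]
trace(A^T A) = 43, det(A^T A) = 81
discriminant = 43^2 - 4*81 = 1525
Largest eigenvalue of A^T A = (trace + sqrt(disc))/2 = 41.0256
||T|| = sqrt(41.0256) = 6.4051

6.4051


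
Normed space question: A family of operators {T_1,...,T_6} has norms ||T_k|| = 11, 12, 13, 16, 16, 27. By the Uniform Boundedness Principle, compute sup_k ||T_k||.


By the Uniform Boundedness Principle, the supremum of norms is finite.
sup_k ||T_k|| = max(11, 12, 13, 16, 16, 27) = 27

27


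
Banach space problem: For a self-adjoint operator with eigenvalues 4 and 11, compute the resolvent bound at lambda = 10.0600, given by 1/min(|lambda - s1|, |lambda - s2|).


dist(10.0600, {4, 11}) = min(|10.0600 - 4|, |10.0600 - 11|)
= min(6.0600, 0.9400) = 0.9400
Resolvent bound = 1/0.9400 = 1.0638

1.0638


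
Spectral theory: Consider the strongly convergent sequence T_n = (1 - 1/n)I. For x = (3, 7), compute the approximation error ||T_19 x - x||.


T_19 x - x = (1 - 1/19)x - x = -x/19
||x|| = sqrt(58) = 7.6158
||T_19 x - x|| = ||x||/19 = 7.6158/19 = 0.4008

0.4008


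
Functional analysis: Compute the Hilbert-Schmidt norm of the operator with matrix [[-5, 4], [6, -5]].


The Hilbert-Schmidt norm is sqrt(sum of squares of all entries).
Sum of squares = (-5)^2 + 4^2 + 6^2 + (-5)^2
= 25 + 16 + 36 + 25 = 102
||T||_HS = sqrt(102) = 10.0995

10.0995


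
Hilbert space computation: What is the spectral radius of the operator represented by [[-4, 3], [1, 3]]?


For a 2x2 matrix, eigenvalues satisfy lambda^2 - (trace)*lambda + det = 0
trace = -4 + 3 = -1
det = -4*3 - 3*1 = -15
discriminant = (-1)^2 - 4*(-15) = 61
spectral radius = max |eigenvalue| = 4.4051

4.4051


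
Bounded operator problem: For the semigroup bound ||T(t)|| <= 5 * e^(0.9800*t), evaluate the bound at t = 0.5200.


||T(0.5200)|| <= 5 * exp(0.9800 * 0.5200)
= 5 * exp(0.5096)
= 5 * 1.6646
= 8.3231

8.3231


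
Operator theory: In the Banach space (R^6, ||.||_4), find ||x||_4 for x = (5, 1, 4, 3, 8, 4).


The l^4 norm = (sum |x_i|^4)^(1/4)
Sum of 4th powers = 625 + 1 + 256 + 81 + 4096 + 256 = 5315
||x||_4 = (5315)^(1/4) = 8.5384

8.5384


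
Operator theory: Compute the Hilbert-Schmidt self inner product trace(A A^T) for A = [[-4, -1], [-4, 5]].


trace(A * A^T) = sum of squares of all entries
= (-4)^2 + (-1)^2 + (-4)^2 + 5^2
= 16 + 1 + 16 + 25
= 58

58


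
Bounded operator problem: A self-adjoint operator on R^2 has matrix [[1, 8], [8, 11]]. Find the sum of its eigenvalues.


For a self-adjoint (symmetric) matrix, the eigenvalues are real.
The sum of eigenvalues equals the trace of the matrix.
trace = 1 + 11 = 12

12


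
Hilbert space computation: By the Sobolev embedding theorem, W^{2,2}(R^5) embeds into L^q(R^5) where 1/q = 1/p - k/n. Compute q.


Using the Sobolev embedding formula: 1/q = 1/p - k/n
1/q = 1/2 - 2/5 = 1/10
q = 1/(1/10) = 10

10.0000


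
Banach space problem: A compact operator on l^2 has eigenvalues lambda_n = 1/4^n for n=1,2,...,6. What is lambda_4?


The eigenvalue formula gives lambda_4 = 1/4^4
= 1/256
= 0.0039

0.0039


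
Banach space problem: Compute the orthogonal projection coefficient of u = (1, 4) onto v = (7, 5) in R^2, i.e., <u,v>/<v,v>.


Computing <u,v> = 1*7 + 4*5 = 27
Computing <v,v> = 7^2 + 5^2 = 74
Projection coefficient = 27/74 = 0.3649

0.3649


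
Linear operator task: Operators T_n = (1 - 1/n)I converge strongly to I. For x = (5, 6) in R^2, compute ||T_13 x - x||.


T_13 x - x = (1 - 1/13)x - x = -x/13
||x|| = sqrt(61) = 7.8102
||T_13 x - x|| = ||x||/13 = 7.8102/13 = 0.6008

0.6008


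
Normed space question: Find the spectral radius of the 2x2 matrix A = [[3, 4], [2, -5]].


For a 2x2 matrix, eigenvalues satisfy lambda^2 - (trace)*lambda + det = 0
trace = 3 + -5 = -2
det = 3*-5 - 4*2 = -23
discriminant = (-2)^2 - 4*(-23) = 96
spectral radius = max |eigenvalue| = 5.8990

5.8990


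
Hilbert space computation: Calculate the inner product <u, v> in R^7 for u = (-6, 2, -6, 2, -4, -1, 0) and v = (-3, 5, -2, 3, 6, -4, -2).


Computing the standard inner product <u, v> = sum u_i * v_i
= -6*-3 + 2*5 + -6*-2 + 2*3 + -4*6 + -1*-4 + 0*-2
= 18 + 10 + 12 + 6 + -24 + 4 + 0
= 26

26


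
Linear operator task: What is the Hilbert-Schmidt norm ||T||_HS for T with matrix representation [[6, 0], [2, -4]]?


The Hilbert-Schmidt norm is sqrt(sum of squares of all entries).
Sum of squares = 6^2 + 0^2 + 2^2 + (-4)^2
= 36 + 0 + 4 + 16 = 56
||T||_HS = sqrt(56) = 7.4833

7.4833


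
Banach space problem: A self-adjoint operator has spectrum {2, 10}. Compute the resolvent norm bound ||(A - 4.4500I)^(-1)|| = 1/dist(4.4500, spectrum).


dist(4.4500, {2, 10}) = min(|4.4500 - 2|, |4.4500 - 10|)
= min(2.4500, 5.5500) = 2.4500
Resolvent bound = 1/2.4500 = 0.4082

0.4082


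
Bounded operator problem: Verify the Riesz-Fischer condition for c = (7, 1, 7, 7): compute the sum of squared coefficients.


sum |c_n|^2 = 7^2 + 1^2 + 7^2 + 7^2
= 49 + 1 + 49 + 49
= 148

148


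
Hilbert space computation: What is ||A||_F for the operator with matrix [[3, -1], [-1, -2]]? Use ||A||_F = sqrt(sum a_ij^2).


||A||_F^2 = sum a_ij^2
= 3^2 + (-1)^2 + (-1)^2 + (-2)^2
= 9 + 1 + 1 + 4 = 15
||A||_F = sqrt(15) = 3.8730

3.8730


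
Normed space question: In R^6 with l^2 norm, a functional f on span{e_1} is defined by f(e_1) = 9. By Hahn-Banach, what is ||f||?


The norm of f is given by ||f|| = sup_{||x||=1} |f(x)|.
On span{e_1}, ||e_1|| = 1, so ||f|| = |f(e_1)| / ||e_1||
= |9| / 1 = 9.0000

9.0000


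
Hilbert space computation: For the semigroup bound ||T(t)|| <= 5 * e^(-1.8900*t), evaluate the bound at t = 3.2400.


||T(3.2400)|| <= 5 * exp(-1.8900 * 3.2400)
= 5 * exp(-6.1236)
= 5 * 0.0022
= 0.0110

0.0110


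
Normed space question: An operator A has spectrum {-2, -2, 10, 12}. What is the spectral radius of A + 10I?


Spectrum of A + 10I = {8, 8, 20, 22}
Spectral radius = max |lambda| over the shifted spectrum
= max(8, 8, 20, 22) = 22

22


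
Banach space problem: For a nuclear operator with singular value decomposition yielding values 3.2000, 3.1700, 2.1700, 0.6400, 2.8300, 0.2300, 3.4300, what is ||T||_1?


The nuclear norm is the sum of all singular values.
||T||_1 = 3.2000 + 3.1700 + 2.1700 + 0.6400 + 2.8300 + 0.2300 + 3.4300
= 15.6700

15.6700


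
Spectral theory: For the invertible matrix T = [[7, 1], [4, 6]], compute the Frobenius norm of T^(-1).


det(T) = 7*6 - 1*4 = 38
T^(-1) = (1/38) * [[6, -1], [-4, 7]] = [[0.1579, -0.0263], [-0.1053, 0.1842]]
||T^(-1)||_F^2 = 0.1579^2 + (-0.0263)^2 + (-0.1053)^2 + 0.1842^2 = 0.0706
||T^(-1)||_F = sqrt(0.0706) = 0.2658

0.2658


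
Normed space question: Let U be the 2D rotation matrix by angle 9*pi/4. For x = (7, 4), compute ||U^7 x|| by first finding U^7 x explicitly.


U is a rotation by theta = 9*pi/4
U^7 = rotation by 7*theta = 63*pi/4 = 7*pi/4 (mod 2*pi)
cos(7*pi/4) = 0.7071, sin(7*pi/4) = -0.7071
U^7 x = (0.7071 * 7 - -0.7071 * 4, -0.7071 * 7 + 0.7071 * 4)
= (7.7782, -2.1213)
||U^7 x|| = sqrt(7.7782^2 + (-2.1213)^2) = sqrt(65.0000) = 8.0623

8.0623


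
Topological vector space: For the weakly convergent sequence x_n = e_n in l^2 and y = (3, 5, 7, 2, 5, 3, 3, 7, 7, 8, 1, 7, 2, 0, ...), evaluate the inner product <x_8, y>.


x_8 = e_8 is the standard basis vector with 1 in position 8.
<x_8, y> = y_8 = 7
As n -> infinity, <x_n, y> -> 0, confirming weak convergence of (x_n) to 0.

7


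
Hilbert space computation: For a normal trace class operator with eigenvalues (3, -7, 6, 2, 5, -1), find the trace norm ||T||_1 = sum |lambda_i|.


For a normal operator, singular values equal |eigenvalues|.
Trace norm = sum |lambda_i| = 3 + 7 + 6 + 2 + 5 + 1
= 24

24


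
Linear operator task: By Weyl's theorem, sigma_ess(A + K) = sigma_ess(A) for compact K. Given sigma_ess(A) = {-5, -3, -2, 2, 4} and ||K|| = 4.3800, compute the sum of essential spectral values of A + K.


By Weyl's theorem, the essential spectrum is invariant under compact perturbations.
sigma_ess(A + K) = sigma_ess(A) = {-5, -3, -2, 2, 4}
Sum = -5 + -3 + -2 + 2 + 4 = -4

-4


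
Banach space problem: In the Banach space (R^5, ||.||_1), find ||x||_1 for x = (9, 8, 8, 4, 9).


The l^1 norm equals the sum of absolute values of all components.
||x||_1 = 9 + 8 + 8 + 4 + 9
= 38

38.0000


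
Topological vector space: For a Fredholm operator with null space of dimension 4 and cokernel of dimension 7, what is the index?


The Fredholm index is defined as ind(T) = dim(ker T) - dim(coker T)
= 4 - 7
= -3

-3


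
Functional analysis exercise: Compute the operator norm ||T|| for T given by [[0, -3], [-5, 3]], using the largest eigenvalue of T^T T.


A^T A = [[25, -15], [-15, 18]]
trace(A^T A) = 43, det(A^T A) = 225
discriminant = 43^2 - 4*225 = 949
Largest eigenvalue of A^T A = (trace + sqrt(disc))/2 = 36.9029
||T|| = sqrt(36.9029) = 6.0748

6.0748


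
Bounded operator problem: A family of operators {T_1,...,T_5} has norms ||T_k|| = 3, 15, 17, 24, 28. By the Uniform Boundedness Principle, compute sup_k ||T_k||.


By the Uniform Boundedness Principle, the supremum of norms is finite.
sup_k ||T_k|| = max(3, 15, 17, 24, 28) = 28

28


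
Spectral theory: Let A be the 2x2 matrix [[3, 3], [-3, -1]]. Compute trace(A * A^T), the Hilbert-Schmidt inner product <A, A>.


trace(A * A^T) = sum of squares of all entries
= 3^2 + 3^2 + (-3)^2 + (-1)^2
= 9 + 9 + 9 + 1
= 28

28


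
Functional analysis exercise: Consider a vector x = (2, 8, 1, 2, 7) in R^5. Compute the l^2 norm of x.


The l^2 norm = (sum |x_i|^2)^(1/2)
Sum of 2th powers = 4 + 64 + 1 + 4 + 49 = 122
||x||_2 = (122)^(1/2) = 11.0454

11.0454


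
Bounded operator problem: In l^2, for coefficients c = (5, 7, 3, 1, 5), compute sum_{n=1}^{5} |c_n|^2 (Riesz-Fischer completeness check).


sum |c_n|^2 = 5^2 + 7^2 + 3^2 + 1^2 + 5^2
= 25 + 49 + 9 + 1 + 25
= 109

109


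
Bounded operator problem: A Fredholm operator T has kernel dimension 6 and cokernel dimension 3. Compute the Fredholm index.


The Fredholm index is defined as ind(T) = dim(ker T) - dim(coker T)
= 6 - 3
= 3

3


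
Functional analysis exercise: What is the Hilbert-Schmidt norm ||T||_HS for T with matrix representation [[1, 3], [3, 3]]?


The Hilbert-Schmidt norm is sqrt(sum of squares of all entries).
Sum of squares = 1^2 + 3^2 + 3^2 + 3^2
= 1 + 9 + 9 + 9 = 28
||T||_HS = sqrt(28) = 5.2915

5.2915


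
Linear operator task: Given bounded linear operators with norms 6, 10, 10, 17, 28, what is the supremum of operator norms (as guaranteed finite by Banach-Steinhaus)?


By the Uniform Boundedness Principle, the supremum of norms is finite.
sup_k ||T_k|| = max(6, 10, 10, 17, 28) = 28

28


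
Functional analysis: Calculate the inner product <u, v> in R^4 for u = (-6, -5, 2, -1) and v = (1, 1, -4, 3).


Computing the standard inner product <u, v> = sum u_i * v_i
= -6*1 + -5*1 + 2*-4 + -1*3
= -6 + -5 + -8 + -3
= -22

-22


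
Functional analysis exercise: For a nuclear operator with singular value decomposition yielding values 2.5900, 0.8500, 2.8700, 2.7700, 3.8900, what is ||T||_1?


The nuclear norm is the sum of all singular values.
||T||_1 = 2.5900 + 0.8500 + 2.8700 + 2.7700 + 3.8900
= 12.9700

12.9700


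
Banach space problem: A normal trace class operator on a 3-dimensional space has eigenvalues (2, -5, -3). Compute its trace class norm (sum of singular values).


For a normal operator, singular values equal |eigenvalues|.
Trace norm = sum |lambda_i| = 2 + 5 + 3
= 10

10


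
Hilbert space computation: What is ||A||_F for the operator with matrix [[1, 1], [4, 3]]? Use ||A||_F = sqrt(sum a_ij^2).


||A||_F^2 = sum a_ij^2
= 1^2 + 1^2 + 4^2 + 3^2
= 1 + 1 + 16 + 9 = 27
||A||_F = sqrt(27) = 5.1962

5.1962


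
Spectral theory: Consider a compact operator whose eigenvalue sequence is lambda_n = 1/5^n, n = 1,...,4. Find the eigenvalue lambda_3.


The eigenvalue formula gives lambda_3 = 1/5^3
= 1/125
= 0.0080

0.0080


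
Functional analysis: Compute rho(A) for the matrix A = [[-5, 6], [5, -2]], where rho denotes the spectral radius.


For a 2x2 matrix, eigenvalues satisfy lambda^2 - (trace)*lambda + det = 0
trace = -5 + -2 = -7
det = -5*-2 - 6*5 = -20
discriminant = (-7)^2 - 4*(-20) = 129
spectral radius = max |eigenvalue| = 9.1789

9.1789


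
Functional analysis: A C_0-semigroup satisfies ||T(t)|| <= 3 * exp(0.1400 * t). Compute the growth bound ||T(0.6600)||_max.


||T(0.6600)|| <= 3 * exp(0.1400 * 0.6600)
= 3 * exp(0.0924)
= 3 * 1.0968
= 3.2904

3.2904


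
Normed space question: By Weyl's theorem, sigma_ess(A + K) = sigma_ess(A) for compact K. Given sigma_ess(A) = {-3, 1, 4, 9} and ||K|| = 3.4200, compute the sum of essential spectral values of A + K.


By Weyl's theorem, the essential spectrum is invariant under compact perturbations.
sigma_ess(A + K) = sigma_ess(A) = {-3, 1, 4, 9}
Sum = -3 + 1 + 4 + 9 = 11

11


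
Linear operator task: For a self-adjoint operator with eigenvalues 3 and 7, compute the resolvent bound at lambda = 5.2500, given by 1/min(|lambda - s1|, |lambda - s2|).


dist(5.2500, {3, 7}) = min(|5.2500 - 3|, |5.2500 - 7|)
= min(2.2500, 1.7500) = 1.7500
Resolvent bound = 1/1.7500 = 0.5714

0.5714


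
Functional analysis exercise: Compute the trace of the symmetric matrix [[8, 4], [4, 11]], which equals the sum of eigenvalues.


For a self-adjoint (symmetric) matrix, the eigenvalues are real.
The sum of eigenvalues equals the trace of the matrix.
trace = 8 + 11 = 19

19


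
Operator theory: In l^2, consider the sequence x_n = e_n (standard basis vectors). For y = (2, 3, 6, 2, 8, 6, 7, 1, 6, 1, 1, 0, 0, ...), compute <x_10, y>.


x_10 = e_10 is the standard basis vector with 1 in position 10.
<x_10, y> = y_10 = 1
As n -> infinity, <x_n, y> -> 0, confirming weak convergence of (x_n) to 0.

1


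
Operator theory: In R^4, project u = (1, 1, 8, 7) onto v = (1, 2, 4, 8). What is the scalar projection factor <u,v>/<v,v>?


Computing <u,v> = 1*1 + 1*2 + 8*4 + 7*8 = 91
Computing <v,v> = 1^2 + 2^2 + 4^2 + 8^2 = 85
Projection coefficient = 91/85 = 1.0706

1.0706


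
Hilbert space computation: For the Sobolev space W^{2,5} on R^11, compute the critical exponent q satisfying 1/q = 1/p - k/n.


Using the Sobolev embedding formula: 1/q = 1/p - k/n
1/q = 1/5 - 2/11 = 1/55
q = 1/(1/55) = 55

55.0000


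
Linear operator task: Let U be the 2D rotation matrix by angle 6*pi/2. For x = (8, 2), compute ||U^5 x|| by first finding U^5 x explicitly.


U is a rotation by theta = 6*pi/2
U^5 = rotation by 5*theta = 30*pi/2 = 2*pi/2 (mod 2*pi)
cos(2*pi/2) = -1.0000, sin(2*pi/2) = 0.0000
U^5 x = (-1.0000 * 8 - 0.0000 * 2, 0.0000 * 8 + -1.0000 * 2)
= (-8.0000, -2.0000)
||U^5 x|| = sqrt((-8.0000)^2 + (-2.0000)^2) = sqrt(68.0000) = 8.2462

8.2462


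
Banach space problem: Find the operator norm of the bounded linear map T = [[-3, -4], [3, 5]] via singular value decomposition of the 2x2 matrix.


A^T A = [[18, 27], [27, 41]]
trace(A^T A) = 59, det(A^T A) = 9
discriminant = 59^2 - 4*9 = 3445
Largest eigenvalue of A^T A = (trace + sqrt(disc))/2 = 58.8471
||T|| = sqrt(58.8471) = 7.6712

7.6712


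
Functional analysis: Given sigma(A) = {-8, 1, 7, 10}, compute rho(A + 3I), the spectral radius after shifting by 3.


Spectrum of A + 3I = {-5, 4, 10, 13}
Spectral radius = max |lambda| over the shifted spectrum
= max(5, 4, 10, 13) = 13

13


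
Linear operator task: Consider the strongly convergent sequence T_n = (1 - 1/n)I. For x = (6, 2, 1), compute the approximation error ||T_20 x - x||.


T_20 x - x = (1 - 1/20)x - x = -x/20
||x|| = sqrt(41) = 6.4031
||T_20 x - x|| = ||x||/20 = 6.4031/20 = 0.3202

0.3202


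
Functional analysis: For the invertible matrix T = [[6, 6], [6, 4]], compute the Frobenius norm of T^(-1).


det(T) = 6*4 - 6*6 = -12
T^(-1) = (1/-12) * [[4, -6], [-6, 6]] = [[-0.3333, 0.5000], [0.5000, -0.5000]]
||T^(-1)||_F^2 = (-0.3333)^2 + 0.5000^2 + 0.5000^2 + (-0.5000)^2 = 0.8611
||T^(-1)||_F = sqrt(0.8611) = 0.9280

0.9280


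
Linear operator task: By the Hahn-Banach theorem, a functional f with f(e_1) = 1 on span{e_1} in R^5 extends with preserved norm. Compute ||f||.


The norm of f is given by ||f|| = sup_{||x||=1} |f(x)|.
On span{e_1}, ||e_1|| = 1, so ||f|| = |f(e_1)| / ||e_1||
= |1| / 1 = 1.0000

1.0000


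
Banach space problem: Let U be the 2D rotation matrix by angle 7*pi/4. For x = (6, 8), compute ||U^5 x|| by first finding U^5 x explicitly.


U is a rotation by theta = 7*pi/4
U^5 = rotation by 5*theta = 35*pi/4 = 3*pi/4 (mod 2*pi)
cos(3*pi/4) = -0.7071, sin(3*pi/4) = 0.7071
U^5 x = (-0.7071 * 6 - 0.7071 * 8, 0.7071 * 6 + -0.7071 * 8)
= (-9.8995, -1.4142)
||U^5 x|| = sqrt((-9.8995)^2 + (-1.4142)^2) = sqrt(100.0000) = 10.0000

10.0000


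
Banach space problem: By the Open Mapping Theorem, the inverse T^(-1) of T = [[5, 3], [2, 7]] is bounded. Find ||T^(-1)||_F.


det(T) = 5*7 - 3*2 = 29
T^(-1) = (1/29) * [[7, -3], [-2, 5]] = [[0.2414, -0.1034], [-0.0690, 0.1724]]
||T^(-1)||_F^2 = 0.2414^2 + (-0.1034)^2 + (-0.0690)^2 + 0.1724^2 = 0.1034
||T^(-1)||_F = sqrt(0.1034) = 0.3216

0.3216


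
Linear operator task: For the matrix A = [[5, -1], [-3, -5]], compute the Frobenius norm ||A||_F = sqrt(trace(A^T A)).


||A||_F^2 = sum a_ij^2
= 5^2 + (-1)^2 + (-3)^2 + (-5)^2
= 25 + 1 + 9 + 25 = 60
||A||_F = sqrt(60) = 7.7460

7.7460


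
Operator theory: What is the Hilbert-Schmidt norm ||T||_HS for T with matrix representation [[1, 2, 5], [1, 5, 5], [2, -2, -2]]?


The Hilbert-Schmidt norm is sqrt(sum of squares of all entries).
Sum of squares = 1^2 + 2^2 + 5^2 + 1^2 + 5^2 + 5^2 + 2^2 + (-2)^2 + (-2)^2
= 1 + 4 + 25 + 1 + 25 + 25 + 4 + 4 + 4 = 93
||T||_HS = sqrt(93) = 9.6437

9.6437


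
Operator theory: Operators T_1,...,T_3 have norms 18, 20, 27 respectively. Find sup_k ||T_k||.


By the Uniform Boundedness Principle, the supremum of norms is finite.
sup_k ||T_k|| = max(18, 20, 27) = 27

27


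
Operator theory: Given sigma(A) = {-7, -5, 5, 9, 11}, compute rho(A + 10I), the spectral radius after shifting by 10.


Spectrum of A + 10I = {3, 5, 15, 19, 21}
Spectral radius = max |lambda| over the shifted spectrum
= max(3, 5, 15, 19, 21) = 21

21


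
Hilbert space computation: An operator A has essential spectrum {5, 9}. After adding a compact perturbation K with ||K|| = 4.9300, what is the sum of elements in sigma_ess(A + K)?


By Weyl's theorem, the essential spectrum is invariant under compact perturbations.
sigma_ess(A + K) = sigma_ess(A) = {5, 9}
Sum = 5 + 9 = 14

14


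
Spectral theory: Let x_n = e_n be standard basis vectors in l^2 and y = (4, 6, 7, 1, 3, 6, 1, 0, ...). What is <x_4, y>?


x_4 = e_4 is the standard basis vector with 1 in position 4.
<x_4, y> = y_4 = 1
As n -> infinity, <x_n, y> -> 0, confirming weak convergence of (x_n) to 0.

1


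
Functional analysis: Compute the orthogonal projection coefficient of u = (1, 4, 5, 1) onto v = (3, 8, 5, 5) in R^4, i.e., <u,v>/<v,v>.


Computing <u,v> = 1*3 + 4*8 + 5*5 + 1*5 = 65
Computing <v,v> = 3^2 + 8^2 + 5^2 + 5^2 = 123
Projection coefficient = 65/123 = 0.5285

0.5285


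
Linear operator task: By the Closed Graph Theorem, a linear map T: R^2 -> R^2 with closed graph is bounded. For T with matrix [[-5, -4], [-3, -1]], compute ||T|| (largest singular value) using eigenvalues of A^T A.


A^T A = [[34, 23], [23, 17]]
trace(A^T A) = 51, det(A^T A) = 49
discriminant = 51^2 - 4*49 = 2405
Largest eigenvalue of A^T A = (trace + sqrt(disc))/2 = 50.0204
||T|| = sqrt(50.0204) = 7.0725

7.0725


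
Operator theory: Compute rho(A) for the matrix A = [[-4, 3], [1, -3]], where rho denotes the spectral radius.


For a 2x2 matrix, eigenvalues satisfy lambda^2 - (trace)*lambda + det = 0
trace = -4 + -3 = -7
det = -4*-3 - 3*1 = 9
discriminant = (-7)^2 - 4*(9) = 13
spectral radius = max |eigenvalue| = 5.3028

5.3028


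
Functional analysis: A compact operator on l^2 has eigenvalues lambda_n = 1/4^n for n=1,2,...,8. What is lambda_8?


The eigenvalue formula gives lambda_8 = 1/4^8
= 1/65536
= 1.5259e-05

1.5259e-05


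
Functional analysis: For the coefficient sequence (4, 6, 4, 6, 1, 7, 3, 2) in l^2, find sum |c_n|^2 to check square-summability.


sum |c_n|^2 = 4^2 + 6^2 + 4^2 + 6^2 + 1^2 + 7^2 + 3^2 + 2^2
= 16 + 36 + 16 + 36 + 1 + 49 + 9 + 4
= 167

167


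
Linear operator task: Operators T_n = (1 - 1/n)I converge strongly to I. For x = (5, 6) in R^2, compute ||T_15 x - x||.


T_15 x - x = (1 - 1/15)x - x = -x/15
||x|| = sqrt(61) = 7.8102
||T_15 x - x|| = ||x||/15 = 7.8102/15 = 0.5207

0.5207


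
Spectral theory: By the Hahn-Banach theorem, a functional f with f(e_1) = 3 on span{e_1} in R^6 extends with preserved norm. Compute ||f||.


The norm of f is given by ||f|| = sup_{||x||=1} |f(x)|.
On span{e_1}, ||e_1|| = 1, so ||f|| = |f(e_1)| / ||e_1||
= |3| / 1 = 3.0000

3.0000


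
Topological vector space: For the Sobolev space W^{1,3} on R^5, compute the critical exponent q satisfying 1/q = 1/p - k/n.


Using the Sobolev embedding formula: 1/q = 1/p - k/n
1/q = 1/3 - 1/5 = 2/15
q = 1/(2/15) = 15/2 = 7.5000

7.5000


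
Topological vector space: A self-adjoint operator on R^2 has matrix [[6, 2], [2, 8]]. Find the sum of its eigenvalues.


For a self-adjoint (symmetric) matrix, the eigenvalues are real.
The sum of eigenvalues equals the trace of the matrix.
trace = 6 + 8 = 14

14


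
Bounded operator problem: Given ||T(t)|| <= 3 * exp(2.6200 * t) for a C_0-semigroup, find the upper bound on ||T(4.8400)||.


||T(4.8400)|| <= 3 * exp(2.6200 * 4.8400)
= 3 * exp(12.6808)
= 3 * 321515.1679
= 964545.5036

964545.5036


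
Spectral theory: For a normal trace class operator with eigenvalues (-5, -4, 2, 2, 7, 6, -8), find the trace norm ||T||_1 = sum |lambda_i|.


For a normal operator, singular values equal |eigenvalues|.
Trace norm = sum |lambda_i| = 5 + 4 + 2 + 2 + 7 + 6 + 8
= 34

34


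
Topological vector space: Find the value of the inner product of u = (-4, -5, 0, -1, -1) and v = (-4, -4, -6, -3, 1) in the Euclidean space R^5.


Computing the standard inner product <u, v> = sum u_i * v_i
= -4*-4 + -5*-4 + 0*-6 + -1*-3 + -1*1
= 16 + 20 + 0 + 3 + -1
= 38

38


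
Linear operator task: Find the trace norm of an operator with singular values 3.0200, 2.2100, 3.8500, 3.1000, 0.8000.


The nuclear norm is the sum of all singular values.
||T||_1 = 3.0200 + 2.2100 + 3.8500 + 3.1000 + 0.8000
= 12.9800

12.9800


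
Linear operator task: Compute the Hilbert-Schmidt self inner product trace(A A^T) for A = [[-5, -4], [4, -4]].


trace(A * A^T) = sum of squares of all entries
= (-5)^2 + (-4)^2 + 4^2 + (-4)^2
= 25 + 16 + 16 + 16
= 73

73


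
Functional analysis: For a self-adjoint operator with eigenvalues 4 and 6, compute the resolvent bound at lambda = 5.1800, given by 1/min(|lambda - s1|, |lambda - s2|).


dist(5.1800, {4, 6}) = min(|5.1800 - 4|, |5.1800 - 6|)
= min(1.1800, 0.8200) = 0.8200
Resolvent bound = 1/0.8200 = 1.2195

1.2195


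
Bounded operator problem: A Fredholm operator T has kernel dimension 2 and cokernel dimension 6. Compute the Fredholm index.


The Fredholm index is defined as ind(T) = dim(ker T) - dim(coker T)
= 2 - 6
= -4

-4


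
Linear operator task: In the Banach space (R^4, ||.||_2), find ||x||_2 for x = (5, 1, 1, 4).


The l^2 norm = (sum |x_i|^2)^(1/2)
Sum of 2th powers = 25 + 1 + 1 + 16 = 43
||x||_2 = (43)^(1/2) = 6.5574

6.5574


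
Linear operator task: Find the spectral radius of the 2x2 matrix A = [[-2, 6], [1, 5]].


For a 2x2 matrix, eigenvalues satisfy lambda^2 - (trace)*lambda + det = 0
trace = -2 + 5 = 3
det = -2*5 - 6*1 = -16
discriminant = 3^2 - 4*(-16) = 73
spectral radius = max |eigenvalue| = 5.7720

5.7720


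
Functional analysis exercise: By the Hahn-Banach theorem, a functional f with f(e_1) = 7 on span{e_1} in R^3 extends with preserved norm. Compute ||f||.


The norm of f is given by ||f|| = sup_{||x||=1} |f(x)|.
On span{e_1}, ||e_1|| = 1, so ||f|| = |f(e_1)| / ||e_1||
= |7| / 1 = 7.0000

7.0000


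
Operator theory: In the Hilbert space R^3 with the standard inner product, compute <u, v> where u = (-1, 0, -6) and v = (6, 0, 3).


Computing the standard inner product <u, v> = sum u_i * v_i
= -1*6 + 0*0 + -6*3
= -6 + 0 + -18
= -24

-24


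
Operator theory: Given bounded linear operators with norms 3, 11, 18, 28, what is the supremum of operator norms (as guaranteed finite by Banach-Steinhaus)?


By the Uniform Boundedness Principle, the supremum of norms is finite.
sup_k ||T_k|| = max(3, 11, 18, 28) = 28

28


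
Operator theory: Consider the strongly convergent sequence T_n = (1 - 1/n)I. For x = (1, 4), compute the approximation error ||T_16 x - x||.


T_16 x - x = (1 - 1/16)x - x = -x/16
||x|| = sqrt(17) = 4.1231
||T_16 x - x|| = ||x||/16 = 4.1231/16 = 0.2577

0.2577


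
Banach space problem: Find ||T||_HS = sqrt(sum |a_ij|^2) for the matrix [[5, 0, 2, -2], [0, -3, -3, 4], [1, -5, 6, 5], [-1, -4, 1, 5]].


The Hilbert-Schmidt norm is sqrt(sum of squares of all entries).
Sum of squares = 5^2 + 0^2 + 2^2 + (-2)^2 + 0^2 + (-3)^2 + (-3)^2 + 4^2 + 1^2 + (-5)^2 + 6^2 + 5^2 + (-1)^2 + (-4)^2 + 1^2 + 5^2
= 25 + 0 + 4 + 4 + 0 + 9 + 9 + 16 + 1 + 25 + 36 + 25 + 1 + 16 + 1 + 25 = 197
||T||_HS = sqrt(197) = 14.0357

14.0357


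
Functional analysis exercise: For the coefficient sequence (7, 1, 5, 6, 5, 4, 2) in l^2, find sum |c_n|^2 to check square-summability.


sum |c_n|^2 = 7^2 + 1^2 + 5^2 + 6^2 + 5^2 + 4^2 + 2^2
= 49 + 1 + 25 + 36 + 25 + 16 + 4
= 156

156


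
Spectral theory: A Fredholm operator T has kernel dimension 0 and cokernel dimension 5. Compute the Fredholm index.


The Fredholm index is defined as ind(T) = dim(ker T) - dim(coker T)
= 0 - 5
= -5

-5


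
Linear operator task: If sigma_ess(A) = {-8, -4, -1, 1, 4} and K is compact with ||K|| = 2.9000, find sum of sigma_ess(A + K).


By Weyl's theorem, the essential spectrum is invariant under compact perturbations.
sigma_ess(A + K) = sigma_ess(A) = {-8, -4, -1, 1, 4}
Sum = -8 + -4 + -1 + 1 + 4 = -8

-8


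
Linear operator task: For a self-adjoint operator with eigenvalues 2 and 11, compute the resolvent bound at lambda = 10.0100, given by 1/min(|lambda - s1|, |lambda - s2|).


dist(10.0100, {2, 11}) = min(|10.0100 - 2|, |10.0100 - 11|)
= min(8.0100, 0.9900) = 0.9900
Resolvent bound = 1/0.9900 = 1.0101

1.0101


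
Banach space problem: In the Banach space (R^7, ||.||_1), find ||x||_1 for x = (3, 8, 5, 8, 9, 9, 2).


The l^1 norm equals the sum of absolute values of all components.
||x||_1 = 3 + 8 + 5 + 8 + 9 + 9 + 2
= 44

44.0000


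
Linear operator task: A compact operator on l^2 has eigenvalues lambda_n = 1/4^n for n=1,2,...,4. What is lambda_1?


The eigenvalue formula gives lambda_1 = 1/4^1
= 1/4
= 0.2500

0.2500


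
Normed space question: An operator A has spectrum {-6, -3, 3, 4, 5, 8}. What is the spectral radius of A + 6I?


Spectrum of A + 6I = {0, 3, 9, 10, 11, 14}
Spectral radius = max |lambda| over the shifted spectrum
= max(0, 3, 9, 10, 11, 14) = 14

14


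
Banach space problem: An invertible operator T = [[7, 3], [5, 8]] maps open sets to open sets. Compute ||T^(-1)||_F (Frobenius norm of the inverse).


det(T) = 7*8 - 3*5 = 41
T^(-1) = (1/41) * [[8, -3], [-5, 7]] = [[0.1951, -0.0732], [-0.1220, 0.1707]]
||T^(-1)||_F^2 = 0.1951^2 + (-0.0732)^2 + (-0.1220)^2 + 0.1707^2 = 0.0874
||T^(-1)||_F = sqrt(0.0874) = 0.2957

0.2957


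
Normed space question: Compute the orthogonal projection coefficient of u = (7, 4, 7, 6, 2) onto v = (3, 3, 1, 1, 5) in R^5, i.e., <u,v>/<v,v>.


Computing <u,v> = 7*3 + 4*3 + 7*1 + 6*1 + 2*5 = 56
Computing <v,v> = 3^2 + 3^2 + 1^2 + 1^2 + 5^2 = 45
Projection coefficient = 56/45 = 1.2444

1.2444


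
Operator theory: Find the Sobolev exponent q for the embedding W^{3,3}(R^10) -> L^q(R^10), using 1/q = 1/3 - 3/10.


Using the Sobolev embedding formula: 1/q = 1/p - k/n
1/q = 1/3 - 3/10 = 1/30
q = 1/(1/30) = 30

30.0000


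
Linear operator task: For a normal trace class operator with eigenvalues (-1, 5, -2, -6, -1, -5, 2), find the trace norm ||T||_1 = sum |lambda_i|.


For a normal operator, singular values equal |eigenvalues|.
Trace norm = sum |lambda_i| = 1 + 5 + 2 + 6 + 1 + 5 + 2
= 22

22


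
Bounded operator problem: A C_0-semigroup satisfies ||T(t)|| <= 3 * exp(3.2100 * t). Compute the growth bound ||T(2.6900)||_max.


||T(2.6900)|| <= 3 * exp(3.2100 * 2.6900)
= 3 * exp(8.6349)
= 3 * 5624.5712
= 16873.7137

16873.7137


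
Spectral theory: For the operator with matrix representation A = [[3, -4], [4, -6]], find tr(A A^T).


trace(A * A^T) = sum of squares of all entries
= 3^2 + (-4)^2 + 4^2 + (-6)^2
= 9 + 16 + 16 + 36
= 77

77


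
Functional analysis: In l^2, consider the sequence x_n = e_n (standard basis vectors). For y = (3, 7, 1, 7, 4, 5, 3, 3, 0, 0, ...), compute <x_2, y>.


x_2 = e_2 is the standard basis vector with 1 in position 2.
<x_2, y> = y_2 = 7
As n -> infinity, <x_n, y> -> 0, confirming weak convergence of (x_n) to 0.

7


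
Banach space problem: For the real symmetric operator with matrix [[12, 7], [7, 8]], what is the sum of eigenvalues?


For a self-adjoint (symmetric) matrix, the eigenvalues are real.
The sum of eigenvalues equals the trace of the matrix.
trace = 12 + 8 = 20

20


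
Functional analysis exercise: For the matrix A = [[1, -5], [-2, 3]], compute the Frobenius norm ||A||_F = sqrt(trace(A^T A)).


||A||_F^2 = sum a_ij^2
= 1^2 + (-5)^2 + (-2)^2 + 3^2
= 1 + 25 + 4 + 9 = 39
||A||_F = sqrt(39) = 6.2450

6.2450


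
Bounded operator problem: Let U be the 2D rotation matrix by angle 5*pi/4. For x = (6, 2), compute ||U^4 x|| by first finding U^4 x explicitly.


U is a rotation by theta = 5*pi/4
U^4 = rotation by 4*theta = 20*pi/4 = 4*pi/4 (mod 2*pi)
cos(4*pi/4) = -1.0000, sin(4*pi/4) = 0.0000
U^4 x = (-1.0000 * 6 - 0.0000 * 2, 0.0000 * 6 + -1.0000 * 2)
= (-6.0000, -2.0000)
||U^4 x|| = sqrt((-6.0000)^2 + (-2.0000)^2) = sqrt(40.0000) = 6.3246

6.3246


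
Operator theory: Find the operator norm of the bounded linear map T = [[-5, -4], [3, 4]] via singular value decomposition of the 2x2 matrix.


A^T A = [[34, 32], [32, 32]]
trace(A^T A) = 66, det(A^T A) = 64
discriminant = 66^2 - 4*64 = 4100
Largest eigenvalue of A^T A = (trace + sqrt(disc))/2 = 65.0156
||T|| = sqrt(65.0156) = 8.0632

8.0632


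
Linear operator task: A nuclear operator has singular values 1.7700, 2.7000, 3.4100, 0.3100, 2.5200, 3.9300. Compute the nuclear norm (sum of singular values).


The nuclear norm is the sum of all singular values.
||T||_1 = 1.7700 + 2.7000 + 3.4100 + 0.3100 + 2.5200 + 3.9300
= 14.6400

14.6400


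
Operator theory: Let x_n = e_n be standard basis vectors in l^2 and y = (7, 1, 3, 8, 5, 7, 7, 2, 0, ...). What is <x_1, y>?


x_1 = e_1 is the standard basis vector with 1 in position 1.
<x_1, y> = y_1 = 7
As n -> infinity, <x_n, y> -> 0, confirming weak convergence of (x_n) to 0.

7


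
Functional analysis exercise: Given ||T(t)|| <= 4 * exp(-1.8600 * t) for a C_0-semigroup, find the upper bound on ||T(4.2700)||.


||T(4.2700)|| <= 4 * exp(-1.8600 * 4.2700)
= 4 * exp(-7.9422)
= 4 * 3.5542e-04
= 0.0014

0.0014


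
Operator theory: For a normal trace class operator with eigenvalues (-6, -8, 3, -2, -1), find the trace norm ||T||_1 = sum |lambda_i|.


For a normal operator, singular values equal |eigenvalues|.
Trace norm = sum |lambda_i| = 6 + 8 + 3 + 2 + 1
= 20

20


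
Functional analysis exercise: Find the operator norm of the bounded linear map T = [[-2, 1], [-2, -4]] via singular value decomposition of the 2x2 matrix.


A^T A = [[8, 6], [6, 17]]
trace(A^T A) = 25, det(A^T A) = 100
discriminant = 25^2 - 4*100 = 225
Largest eigenvalue of A^T A = (trace + sqrt(disc))/2 = 20.0000
||T|| = sqrt(20.0000) = 4.4721

4.4721
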